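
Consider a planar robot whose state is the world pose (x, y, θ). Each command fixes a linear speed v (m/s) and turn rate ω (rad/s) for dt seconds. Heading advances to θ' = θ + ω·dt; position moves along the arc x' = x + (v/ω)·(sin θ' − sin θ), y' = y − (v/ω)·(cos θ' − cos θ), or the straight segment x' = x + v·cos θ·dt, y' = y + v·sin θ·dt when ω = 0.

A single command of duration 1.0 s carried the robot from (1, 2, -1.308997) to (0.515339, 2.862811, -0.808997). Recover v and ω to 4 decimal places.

Δθ = -0.808997 − -1.308997 = 0.500000
ω = Δθ/dt = 0.500000/1.0 = 0.5000
R = −Δy/(cos θ' − cos θ) = -2.0000
v = R·ω = -2.0000·0.5000 = -1.0000

v = -1.0000, ω = 0.5000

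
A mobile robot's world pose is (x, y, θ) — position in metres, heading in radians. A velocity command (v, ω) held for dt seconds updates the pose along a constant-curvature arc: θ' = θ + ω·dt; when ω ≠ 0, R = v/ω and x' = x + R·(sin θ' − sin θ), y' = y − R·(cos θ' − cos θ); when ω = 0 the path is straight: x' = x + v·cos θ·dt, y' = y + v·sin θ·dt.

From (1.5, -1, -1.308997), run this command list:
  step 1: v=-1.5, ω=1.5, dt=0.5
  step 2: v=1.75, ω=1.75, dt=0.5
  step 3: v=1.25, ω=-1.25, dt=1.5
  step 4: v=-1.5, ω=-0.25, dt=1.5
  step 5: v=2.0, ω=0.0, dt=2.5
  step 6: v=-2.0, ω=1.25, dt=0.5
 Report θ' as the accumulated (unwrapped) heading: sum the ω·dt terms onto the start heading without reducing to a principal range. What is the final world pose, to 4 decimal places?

(1.8807, -2.9413, -1.3090)

step 1: θ'=-0.5590 (R=-1.0000) → pose (1.0644, -0.4110, -0.5590)
step 2: θ'=0.3160 (R=1.0000) → pose (1.9055, -0.5137, 0.3160)
step 3: θ'=-1.5590 (R=-1.0000) → pose (3.2162, -1.4524, -1.5590)
step 4: θ'=-1.9340 (R=6.0000) → pose (3.6072, 0.7500, -1.9340)
step 5: θ'=-1.9340 (straight) → pose (1.8309, -3.9238, -1.9340)
step 6: θ'=-1.3090 (R=-1.6000) → pose (1.8807, -2.9413, -1.3090)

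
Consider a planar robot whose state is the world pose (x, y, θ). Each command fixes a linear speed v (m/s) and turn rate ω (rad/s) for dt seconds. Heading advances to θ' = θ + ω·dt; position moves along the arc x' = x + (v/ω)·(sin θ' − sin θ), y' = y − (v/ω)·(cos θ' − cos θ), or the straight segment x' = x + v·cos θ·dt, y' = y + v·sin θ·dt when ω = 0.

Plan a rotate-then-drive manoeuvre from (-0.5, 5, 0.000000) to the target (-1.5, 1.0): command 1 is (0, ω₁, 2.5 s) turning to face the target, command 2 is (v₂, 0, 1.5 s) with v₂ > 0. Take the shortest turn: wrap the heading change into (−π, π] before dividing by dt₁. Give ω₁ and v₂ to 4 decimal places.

ω₁ = -0.7263, v₂ = 2.7487

heading to target = atan2(1−5, -1.5−-0.5) = -1.8158
Δθ = wrap(-1.8158 − 0.0000) = -1.8158; ω₁ = Δθ/dt₁ = -0.7263
distance = √((-1.5−-0.5)² + (1−5)²) = 4.1231; v₂ = distance/dt₂ = 2.7487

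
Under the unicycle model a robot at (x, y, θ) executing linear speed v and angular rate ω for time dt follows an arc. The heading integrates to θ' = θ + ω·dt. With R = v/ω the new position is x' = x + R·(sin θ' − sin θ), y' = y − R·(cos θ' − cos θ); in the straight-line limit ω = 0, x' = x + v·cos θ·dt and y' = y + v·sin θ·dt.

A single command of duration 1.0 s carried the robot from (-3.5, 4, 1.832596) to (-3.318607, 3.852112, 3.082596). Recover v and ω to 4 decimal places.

v = -0.2500, ω = 1.2500

Δθ = 3.082596 − 1.832596 = 1.250000
ω = Δθ/dt = 1.250000/1.0 = 1.2500
R = Δx/(sin θ' − sin θ) = -0.2000
v = R·ω = -0.2000·1.2500 = -0.2500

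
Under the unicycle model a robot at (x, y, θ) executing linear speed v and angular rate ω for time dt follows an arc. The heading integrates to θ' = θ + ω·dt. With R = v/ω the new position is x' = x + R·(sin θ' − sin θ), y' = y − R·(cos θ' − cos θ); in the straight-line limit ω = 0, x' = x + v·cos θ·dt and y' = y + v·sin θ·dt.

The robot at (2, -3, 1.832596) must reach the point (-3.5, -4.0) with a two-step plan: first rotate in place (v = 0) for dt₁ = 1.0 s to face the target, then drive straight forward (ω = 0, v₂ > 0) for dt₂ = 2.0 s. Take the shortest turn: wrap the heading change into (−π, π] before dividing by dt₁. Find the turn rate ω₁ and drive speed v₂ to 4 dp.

heading to target = atan2(-4−-3, -3.5−2) = -2.9617
Δθ = wrap(-2.9617 − 1.8326) = 1.4889; ω₁ = Δθ/dt₁ = 1.4889
distance = √((-3.5−2)² + (-4−-3)²) = 5.5902; v₂ = distance/dt₂ = 2.7951

ω₁ = 1.4889, v₂ = 2.7951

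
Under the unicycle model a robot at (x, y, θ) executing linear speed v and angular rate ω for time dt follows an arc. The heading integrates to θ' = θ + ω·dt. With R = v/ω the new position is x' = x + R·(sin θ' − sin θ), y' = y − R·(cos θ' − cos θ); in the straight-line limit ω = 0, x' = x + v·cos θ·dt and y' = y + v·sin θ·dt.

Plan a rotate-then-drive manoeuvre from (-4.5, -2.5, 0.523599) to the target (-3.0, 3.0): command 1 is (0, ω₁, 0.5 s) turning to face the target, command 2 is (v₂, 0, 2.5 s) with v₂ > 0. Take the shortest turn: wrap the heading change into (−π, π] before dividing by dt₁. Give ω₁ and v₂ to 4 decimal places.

ω₁ = 1.5619, v₂ = 2.2804

heading to target = atan2(3−-2.5, -3−-4.5) = 1.3045
Δθ = wrap(1.3045 − 0.5236) = 0.7809; ω₁ = Δθ/dt₁ = 1.5619
distance = √((-3−-4.5)² + (3−-2.5)²) = 5.7009; v₂ = distance/dt₂ = 2.2804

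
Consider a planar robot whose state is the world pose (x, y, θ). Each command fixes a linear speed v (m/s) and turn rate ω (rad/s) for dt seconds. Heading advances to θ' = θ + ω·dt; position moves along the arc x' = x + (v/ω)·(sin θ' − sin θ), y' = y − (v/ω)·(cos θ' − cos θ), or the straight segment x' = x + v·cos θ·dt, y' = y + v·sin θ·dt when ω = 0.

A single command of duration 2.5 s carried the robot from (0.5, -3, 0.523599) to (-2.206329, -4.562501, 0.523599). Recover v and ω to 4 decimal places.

Δθ = 0.523599 − 0.523599 = 0.000000
ω = Δθ/dt = 0.000000/2.5 = 0.0000
ω = 0 → v = (Δx·cos θ + Δy·sin θ)/dt = -1.2500

v = -1.2500, ω = 0.0000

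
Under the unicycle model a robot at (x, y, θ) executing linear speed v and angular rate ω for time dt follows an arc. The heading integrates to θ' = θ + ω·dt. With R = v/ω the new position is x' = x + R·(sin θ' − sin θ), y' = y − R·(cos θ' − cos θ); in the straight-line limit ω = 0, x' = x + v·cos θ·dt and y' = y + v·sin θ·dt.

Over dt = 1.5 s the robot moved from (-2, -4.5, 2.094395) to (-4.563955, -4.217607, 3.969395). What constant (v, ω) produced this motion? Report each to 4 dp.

Δθ = 3.969395 − 2.094395 = 1.875000
ω = Δθ/dt = 1.875000/1.5 = 1.2500
R = Δx/(sin θ' − sin θ) = 1.6000
v = R·ω = 1.6000·1.2500 = 2.0000

v = 2.0000, ω = 1.2500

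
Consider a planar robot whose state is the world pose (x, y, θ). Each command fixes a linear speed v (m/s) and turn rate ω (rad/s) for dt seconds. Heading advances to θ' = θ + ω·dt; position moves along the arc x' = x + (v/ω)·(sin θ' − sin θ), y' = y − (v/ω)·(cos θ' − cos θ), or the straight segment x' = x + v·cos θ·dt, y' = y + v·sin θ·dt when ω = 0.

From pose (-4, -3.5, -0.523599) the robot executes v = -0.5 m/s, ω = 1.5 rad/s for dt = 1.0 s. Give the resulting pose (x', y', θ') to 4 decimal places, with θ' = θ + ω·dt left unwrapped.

θ' = -0.5236 + 1.5·1.0 = 0.9764
R = v/ω = -0.5/1.5 = -0.3333
x' = -4 + -0.3333·(sin 0.9764 − sin -0.5236) = -4.4428
y' = -3.5 − -0.3333·(cos 0.9764 − cos -0.5236) = -3.6020

(-4.4428, -3.6020, 0.9764)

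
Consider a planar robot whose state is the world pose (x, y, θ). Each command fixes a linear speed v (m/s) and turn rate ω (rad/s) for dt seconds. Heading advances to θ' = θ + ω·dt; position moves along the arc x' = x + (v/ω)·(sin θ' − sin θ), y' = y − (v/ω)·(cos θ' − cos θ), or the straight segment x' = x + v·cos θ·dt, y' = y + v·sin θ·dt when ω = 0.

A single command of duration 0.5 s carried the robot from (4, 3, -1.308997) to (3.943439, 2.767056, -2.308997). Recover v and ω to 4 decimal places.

v = 0.5000, ω = -2.0000

Δθ = -2.308997 − -1.308997 = -1.000000
ω = Δθ/dt = -1.000000/0.5 = -2.0000
R = −Δy/(cos θ' − cos θ) = -0.2500
v = R·ω = -0.2500·-2.0000 = 0.5000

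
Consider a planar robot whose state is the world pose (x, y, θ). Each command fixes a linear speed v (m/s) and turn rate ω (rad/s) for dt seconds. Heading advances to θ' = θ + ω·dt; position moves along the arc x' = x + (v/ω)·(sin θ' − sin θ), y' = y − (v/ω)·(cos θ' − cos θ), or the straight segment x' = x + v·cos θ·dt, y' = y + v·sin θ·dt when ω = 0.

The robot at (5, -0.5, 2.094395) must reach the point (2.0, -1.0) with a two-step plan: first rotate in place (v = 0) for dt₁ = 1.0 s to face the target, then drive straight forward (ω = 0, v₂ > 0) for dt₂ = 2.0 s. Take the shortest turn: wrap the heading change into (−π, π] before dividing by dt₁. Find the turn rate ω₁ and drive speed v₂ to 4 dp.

ω₁ = 1.2123, v₂ = 1.5207

heading to target = atan2(-1−-0.5, 2−5) = -2.9764
Δθ = wrap(-2.9764 − 2.0944) = 1.2123; ω₁ = Δθ/dt₁ = 1.2123
distance = √((2−5)² + (-1−-0.5)²) = 3.0414; v₂ = distance/dt₂ = 1.5207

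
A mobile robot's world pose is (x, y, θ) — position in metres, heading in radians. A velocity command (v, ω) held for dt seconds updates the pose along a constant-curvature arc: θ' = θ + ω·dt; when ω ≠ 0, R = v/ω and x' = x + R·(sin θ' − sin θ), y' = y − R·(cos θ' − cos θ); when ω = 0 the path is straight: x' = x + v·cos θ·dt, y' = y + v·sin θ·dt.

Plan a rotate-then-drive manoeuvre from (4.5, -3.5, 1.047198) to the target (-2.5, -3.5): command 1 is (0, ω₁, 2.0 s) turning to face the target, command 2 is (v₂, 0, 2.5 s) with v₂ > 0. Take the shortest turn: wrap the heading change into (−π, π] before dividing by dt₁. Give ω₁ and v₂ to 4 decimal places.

heading to target = atan2(-3.5−-3.5, -2.5−4.5) = 3.1416
Δθ = wrap(3.1416 − 1.0472) = 2.0944; ω₁ = Δθ/dt₁ = 1.0472
distance = √((-2.5−4.5)² + (-3.5−-3.5)²) = 7.0000; v₂ = distance/dt₂ = 2.8000

ω₁ = 1.0472, v₂ = 2.8000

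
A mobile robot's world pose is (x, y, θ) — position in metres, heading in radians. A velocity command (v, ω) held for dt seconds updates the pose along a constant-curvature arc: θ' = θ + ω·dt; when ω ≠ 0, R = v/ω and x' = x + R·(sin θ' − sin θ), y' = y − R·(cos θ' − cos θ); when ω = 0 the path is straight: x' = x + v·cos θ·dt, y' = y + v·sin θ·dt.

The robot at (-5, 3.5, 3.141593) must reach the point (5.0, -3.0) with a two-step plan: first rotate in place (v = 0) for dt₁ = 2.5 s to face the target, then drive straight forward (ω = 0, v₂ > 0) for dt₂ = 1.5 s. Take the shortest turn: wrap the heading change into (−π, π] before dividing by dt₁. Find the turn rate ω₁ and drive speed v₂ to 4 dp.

ω₁ = 1.0261, v₂ = 7.9512

heading to target = atan2(-3−3.5, 5−-5) = -0.5764
Δθ = wrap(-0.5764 − 3.1416) = 2.5652; ω₁ = Δθ/dt₁ = 1.0261
distance = √((5−-5)² + (-3−3.5)²) = 11.9269; v₂ = distance/dt₂ = 7.9512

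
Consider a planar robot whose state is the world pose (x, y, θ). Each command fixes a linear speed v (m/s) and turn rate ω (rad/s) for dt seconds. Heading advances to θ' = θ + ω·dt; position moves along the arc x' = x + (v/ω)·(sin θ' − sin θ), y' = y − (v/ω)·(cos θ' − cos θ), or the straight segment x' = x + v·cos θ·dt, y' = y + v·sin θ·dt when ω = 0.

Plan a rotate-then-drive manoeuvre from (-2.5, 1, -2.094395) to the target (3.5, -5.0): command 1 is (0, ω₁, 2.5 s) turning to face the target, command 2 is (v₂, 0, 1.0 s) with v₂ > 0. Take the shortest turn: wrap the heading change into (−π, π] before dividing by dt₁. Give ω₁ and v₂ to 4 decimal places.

heading to target = atan2(-5−1, 3.5−-2.5) = -0.7854
Δθ = wrap(-0.7854 − -2.0944) = 1.3090; ω₁ = Δθ/dt₁ = 0.5236
distance = √((3.5−-2.5)² + (-5−1)²) = 8.4853; v₂ = distance/dt₂ = 8.4853

ω₁ = 0.5236, v₂ = 8.4853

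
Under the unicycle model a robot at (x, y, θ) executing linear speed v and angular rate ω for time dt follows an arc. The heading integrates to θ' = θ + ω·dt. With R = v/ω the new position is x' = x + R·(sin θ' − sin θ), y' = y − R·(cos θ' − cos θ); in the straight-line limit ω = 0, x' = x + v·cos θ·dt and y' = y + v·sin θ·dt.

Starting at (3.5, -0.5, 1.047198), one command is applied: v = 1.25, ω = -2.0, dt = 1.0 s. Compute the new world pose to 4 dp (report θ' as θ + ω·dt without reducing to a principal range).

θ' = 1.0472 + -2.0·1.0 = -0.9528
R = v/ω = 1.25/-2.0 = -0.6250
x' = 3.5 + -0.6250·(sin -0.9528 − sin 1.0472) = 4.5507
y' = -0.5 − -0.6250·(cos -0.9528 − cos 1.0472) = -0.4504

(4.5507, -0.4504, -0.9528)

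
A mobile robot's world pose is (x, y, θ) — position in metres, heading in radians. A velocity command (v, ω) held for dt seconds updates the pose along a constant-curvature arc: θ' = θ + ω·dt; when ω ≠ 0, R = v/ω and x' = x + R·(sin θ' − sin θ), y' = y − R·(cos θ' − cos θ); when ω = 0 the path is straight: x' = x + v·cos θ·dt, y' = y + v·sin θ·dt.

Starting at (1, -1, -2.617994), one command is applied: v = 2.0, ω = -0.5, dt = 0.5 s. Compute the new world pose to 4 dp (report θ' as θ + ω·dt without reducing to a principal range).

(0.0808, -1.3871, -2.8680)

θ' = -2.6180 + -0.5·0.5 = -2.8680
R = v/ω = 2.0/-0.5 = -4.0000
x' = 1 + -4.0000·(sin -2.8680 − sin -2.6180) = 0.0808
y' = -1 − -4.0000·(cos -2.8680 − cos -2.6180) = -1.3871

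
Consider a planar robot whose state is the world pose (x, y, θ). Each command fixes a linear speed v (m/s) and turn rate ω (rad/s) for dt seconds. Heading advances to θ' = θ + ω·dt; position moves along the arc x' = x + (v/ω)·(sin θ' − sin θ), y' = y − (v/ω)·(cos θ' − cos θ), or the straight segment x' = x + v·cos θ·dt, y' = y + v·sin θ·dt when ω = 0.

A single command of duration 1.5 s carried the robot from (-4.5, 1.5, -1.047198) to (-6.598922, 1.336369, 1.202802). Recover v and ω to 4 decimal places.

Δθ = 1.202802 − -1.047198 = 2.250000
ω = Δθ/dt = 2.250000/1.5 = 1.5000
R = Δx/(sin θ' − sin θ) = -1.1667
v = R·ω = -1.1667·1.5000 = -1.7500

v = -1.7500, ω = 1.5000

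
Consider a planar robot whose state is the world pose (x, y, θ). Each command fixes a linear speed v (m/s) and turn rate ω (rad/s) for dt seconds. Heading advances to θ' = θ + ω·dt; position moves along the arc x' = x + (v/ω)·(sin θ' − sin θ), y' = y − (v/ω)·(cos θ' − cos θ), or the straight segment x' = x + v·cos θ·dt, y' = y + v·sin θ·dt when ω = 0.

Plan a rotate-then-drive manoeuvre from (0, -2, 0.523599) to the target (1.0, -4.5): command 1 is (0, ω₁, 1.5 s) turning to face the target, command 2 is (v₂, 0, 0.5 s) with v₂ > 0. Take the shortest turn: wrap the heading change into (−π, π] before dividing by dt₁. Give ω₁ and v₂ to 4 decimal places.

ω₁ = -1.1426, v₂ = 5.3852

heading to target = atan2(-4.5−-2, 1−0) = -1.1903
Δθ = wrap(-1.1903 − 0.5236) = -1.7139; ω₁ = Δθ/dt₁ = -1.1426
distance = √((1−0)² + (-4.5−-2)²) = 2.6926; v₂ = distance/dt₂ = 5.3852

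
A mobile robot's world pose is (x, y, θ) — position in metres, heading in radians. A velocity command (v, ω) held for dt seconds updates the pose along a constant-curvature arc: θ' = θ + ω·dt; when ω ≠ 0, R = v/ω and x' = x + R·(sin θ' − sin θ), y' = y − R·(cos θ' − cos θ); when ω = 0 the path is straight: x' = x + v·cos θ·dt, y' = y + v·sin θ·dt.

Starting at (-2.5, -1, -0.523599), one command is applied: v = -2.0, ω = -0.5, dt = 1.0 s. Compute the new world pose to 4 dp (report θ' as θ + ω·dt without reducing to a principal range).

(-3.9159, 0.3829, -1.0236)

θ' = -0.5236 + -0.5·1.0 = -1.0236
R = v/ω = -2.0/-0.5 = 4.0000
x' = -2.5 + 4.0000·(sin -1.0236 − sin -0.5236) = -3.9159
y' = -1 − 4.0000·(cos -1.0236 − cos -0.5236) = 0.3829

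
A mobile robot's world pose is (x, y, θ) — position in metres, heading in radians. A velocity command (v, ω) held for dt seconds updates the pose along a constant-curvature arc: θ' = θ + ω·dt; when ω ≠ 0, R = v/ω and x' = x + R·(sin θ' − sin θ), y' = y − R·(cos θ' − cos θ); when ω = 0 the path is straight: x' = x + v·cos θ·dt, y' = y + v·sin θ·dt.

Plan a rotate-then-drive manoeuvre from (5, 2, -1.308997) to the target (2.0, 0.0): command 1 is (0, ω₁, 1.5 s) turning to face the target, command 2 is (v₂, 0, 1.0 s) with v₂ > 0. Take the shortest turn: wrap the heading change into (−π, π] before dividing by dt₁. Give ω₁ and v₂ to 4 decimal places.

ω₁ = -0.8297, v₂ = 3.6056

heading to target = atan2(0−2, 2−5) = -2.5536
Δθ = wrap(-2.5536 − -1.3090) = -1.2446; ω₁ = Δθ/dt₁ = -0.8297
distance = √((2−5)² + (0−2)²) = 3.6056; v₂ = distance/dt₂ = 3.6056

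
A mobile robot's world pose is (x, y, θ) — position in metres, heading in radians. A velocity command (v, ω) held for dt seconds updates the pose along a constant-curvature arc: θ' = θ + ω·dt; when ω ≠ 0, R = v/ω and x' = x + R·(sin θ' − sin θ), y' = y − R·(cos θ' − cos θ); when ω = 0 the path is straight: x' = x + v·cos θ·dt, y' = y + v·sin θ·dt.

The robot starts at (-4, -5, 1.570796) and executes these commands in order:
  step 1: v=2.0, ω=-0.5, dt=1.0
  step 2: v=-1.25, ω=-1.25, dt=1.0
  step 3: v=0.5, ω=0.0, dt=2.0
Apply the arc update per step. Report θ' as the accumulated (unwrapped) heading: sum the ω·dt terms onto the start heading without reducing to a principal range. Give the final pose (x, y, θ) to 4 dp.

step 1: θ'=1.0708 (R=-4.0000) → pose (-3.5103, -3.0823, 1.0708)
step 2: θ'=-0.1792 (R=1.0000) → pose (-4.5662, -3.5869, -0.1792)
step 3: θ'=-0.1792 (straight) → pose (-3.5822, -3.7651, -0.1792)

(-3.5822, -3.7651, -0.1792)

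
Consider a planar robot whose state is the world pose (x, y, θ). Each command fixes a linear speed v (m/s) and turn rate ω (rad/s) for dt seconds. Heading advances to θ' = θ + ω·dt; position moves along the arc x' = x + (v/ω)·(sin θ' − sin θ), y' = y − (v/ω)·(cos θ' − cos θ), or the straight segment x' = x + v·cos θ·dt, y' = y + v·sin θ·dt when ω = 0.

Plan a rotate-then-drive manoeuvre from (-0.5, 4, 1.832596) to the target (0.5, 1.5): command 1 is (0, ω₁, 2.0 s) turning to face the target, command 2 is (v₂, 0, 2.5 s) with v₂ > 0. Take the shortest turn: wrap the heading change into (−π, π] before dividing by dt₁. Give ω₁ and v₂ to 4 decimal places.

heading to target = atan2(1.5−4, 0.5−-0.5) = -1.1903
Δθ = wrap(-1.1903 − 1.8326) = -3.0229; ω₁ = Δθ/dt₁ = -1.5114
distance = √((0.5−-0.5)² + (1.5−4)²) = 2.6926; v₂ = distance/dt₂ = 1.0770

ω₁ = -1.5114, v₂ = 1.0770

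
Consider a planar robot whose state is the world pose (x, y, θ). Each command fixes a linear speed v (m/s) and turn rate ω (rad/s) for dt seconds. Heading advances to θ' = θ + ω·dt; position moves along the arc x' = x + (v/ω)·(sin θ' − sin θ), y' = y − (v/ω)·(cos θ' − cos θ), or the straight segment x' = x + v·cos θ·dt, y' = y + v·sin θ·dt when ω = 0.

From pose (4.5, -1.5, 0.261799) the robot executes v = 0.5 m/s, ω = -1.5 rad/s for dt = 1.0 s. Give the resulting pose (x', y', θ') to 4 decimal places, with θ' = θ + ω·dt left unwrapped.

θ' = 0.2618 + -1.5·1.0 = -1.2382
R = v/ω = 0.5/-1.5 = -0.3333
x' = 4.5 + -0.3333·(sin -1.2382 − sin 0.2618) = 4.9013
y' = -1.5 − -0.3333·(cos -1.2382 − cos 0.2618) = -1.7131

(4.9013, -1.7131, -1.2382)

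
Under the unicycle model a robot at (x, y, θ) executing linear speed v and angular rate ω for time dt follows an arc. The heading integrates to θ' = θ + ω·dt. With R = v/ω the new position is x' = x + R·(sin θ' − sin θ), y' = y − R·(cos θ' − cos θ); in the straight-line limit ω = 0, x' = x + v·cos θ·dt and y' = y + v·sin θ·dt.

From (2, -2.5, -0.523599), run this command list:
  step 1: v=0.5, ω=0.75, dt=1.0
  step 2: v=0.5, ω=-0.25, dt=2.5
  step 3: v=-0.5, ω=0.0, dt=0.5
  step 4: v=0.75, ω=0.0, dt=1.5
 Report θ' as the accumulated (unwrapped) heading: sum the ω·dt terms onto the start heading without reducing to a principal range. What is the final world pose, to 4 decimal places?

(4.5146, -3.0177, -0.3986)

step 1: θ'=0.2264 (R=0.6667) → pose (2.4830, -2.5723, 0.2264)
step 2: θ'=-0.3986 (R=-2.0000) → pose (3.7082, -2.6781, -0.3986)
step 3: θ'=-0.3986 (straight) → pose (3.4778, -2.5810, -0.3986)
step 4: θ'=-0.3986 (straight) → pose (4.5146, -3.0177, -0.3986)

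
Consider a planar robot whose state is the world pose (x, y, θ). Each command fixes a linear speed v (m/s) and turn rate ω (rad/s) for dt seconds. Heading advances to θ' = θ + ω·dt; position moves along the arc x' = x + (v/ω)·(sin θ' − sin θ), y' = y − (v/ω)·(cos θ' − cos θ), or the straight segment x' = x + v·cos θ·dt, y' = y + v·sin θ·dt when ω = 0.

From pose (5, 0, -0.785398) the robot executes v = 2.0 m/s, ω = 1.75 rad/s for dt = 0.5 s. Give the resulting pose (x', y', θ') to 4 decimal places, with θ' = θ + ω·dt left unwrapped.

(5.9104, -0.3302, 0.0896)

θ' = -0.7854 + 1.75·0.5 = 0.0896
R = v/ω = 2.0/1.75 = 1.1429
x' = 5 + 1.1429·(sin 0.0896 − sin -0.7854) = 5.9104
y' = 0 − 1.1429·(cos 0.0896 − cos -0.7854) = -0.3302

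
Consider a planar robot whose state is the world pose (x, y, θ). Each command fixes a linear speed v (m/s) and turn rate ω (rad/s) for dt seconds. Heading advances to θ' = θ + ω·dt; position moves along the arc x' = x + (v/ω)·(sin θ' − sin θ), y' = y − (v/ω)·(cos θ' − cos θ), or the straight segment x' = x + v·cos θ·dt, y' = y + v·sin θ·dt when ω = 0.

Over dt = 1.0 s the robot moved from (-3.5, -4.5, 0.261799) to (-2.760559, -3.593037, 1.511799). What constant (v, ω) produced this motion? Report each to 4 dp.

Δθ = 1.511799 − 0.261799 = 1.250000
ω = Δθ/dt = 1.250000/1.0 = 1.2500
R = −Δy/(cos θ' − cos θ) = 1.0000
v = R·ω = 1.0000·1.2500 = 1.2500

v = 1.2500, ω = 1.2500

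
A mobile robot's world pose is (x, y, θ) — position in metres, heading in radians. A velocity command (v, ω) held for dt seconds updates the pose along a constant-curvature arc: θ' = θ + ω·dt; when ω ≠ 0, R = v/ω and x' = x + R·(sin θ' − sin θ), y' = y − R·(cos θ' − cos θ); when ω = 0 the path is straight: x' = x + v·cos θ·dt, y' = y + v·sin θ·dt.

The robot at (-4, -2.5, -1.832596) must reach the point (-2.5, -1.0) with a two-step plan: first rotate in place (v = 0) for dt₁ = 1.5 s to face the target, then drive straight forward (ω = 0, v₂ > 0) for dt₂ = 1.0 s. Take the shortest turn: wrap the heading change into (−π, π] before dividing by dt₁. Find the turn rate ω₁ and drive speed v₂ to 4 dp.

ω₁ = 1.7453, v₂ = 2.1213

heading to target = atan2(-1−-2.5, -2.5−-4) = 0.7854
Δθ = wrap(0.7854 − -1.8326) = 2.6180; ω₁ = Δθ/dt₁ = 1.7453
distance = √((-2.5−-4)² + (-1−-2.5)²) = 2.1213; v₂ = distance/dt₂ = 2.1213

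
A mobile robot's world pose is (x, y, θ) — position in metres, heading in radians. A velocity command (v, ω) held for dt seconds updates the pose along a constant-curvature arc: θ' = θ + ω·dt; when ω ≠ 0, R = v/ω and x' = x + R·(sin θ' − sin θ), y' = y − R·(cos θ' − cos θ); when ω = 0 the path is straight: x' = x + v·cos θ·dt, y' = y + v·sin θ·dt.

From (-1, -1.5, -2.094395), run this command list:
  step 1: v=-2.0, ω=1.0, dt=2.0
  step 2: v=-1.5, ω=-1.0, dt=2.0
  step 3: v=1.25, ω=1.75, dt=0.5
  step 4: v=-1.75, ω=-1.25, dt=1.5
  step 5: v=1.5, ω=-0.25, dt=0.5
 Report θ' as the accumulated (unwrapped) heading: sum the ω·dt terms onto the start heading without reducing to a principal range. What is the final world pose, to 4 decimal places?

step 1: θ'=-0.0944 (R=-2.0000) → pose (-2.5435, 1.4911, -0.0944)
step 2: θ'=-2.0944 (R=1.5000) → pose (-3.7012, 3.7344, -2.0944)
step 3: θ'=-1.2194 (R=0.7143) → pose (-3.7532, 3.1314, -1.2194)
step 4: θ'=-3.0944 (R=1.4000) → pose (-2.5048, 5.0117, -3.0944)
step 5: θ'=-3.2194 (R=-6.0000) → pose (-3.2543, 5.0232, -3.2194)

(-3.2543, 5.0232, -3.2194)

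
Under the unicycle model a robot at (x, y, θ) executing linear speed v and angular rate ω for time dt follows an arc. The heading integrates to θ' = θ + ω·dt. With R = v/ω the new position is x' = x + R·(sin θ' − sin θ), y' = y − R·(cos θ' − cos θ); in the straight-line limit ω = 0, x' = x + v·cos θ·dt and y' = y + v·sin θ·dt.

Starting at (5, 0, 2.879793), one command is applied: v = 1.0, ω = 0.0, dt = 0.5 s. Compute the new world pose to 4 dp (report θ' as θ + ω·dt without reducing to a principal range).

(4.5170, 0.1294, 2.8798)

θ' = 2.8798 + 0.0·0.5 = 2.8798
ω = 0 → straight: x' = 5 + 1.0·cos(2.8798)·0.5 = 4.5170
y' = 0 + 1.0·sin(2.8798)·0.5 = 0.1294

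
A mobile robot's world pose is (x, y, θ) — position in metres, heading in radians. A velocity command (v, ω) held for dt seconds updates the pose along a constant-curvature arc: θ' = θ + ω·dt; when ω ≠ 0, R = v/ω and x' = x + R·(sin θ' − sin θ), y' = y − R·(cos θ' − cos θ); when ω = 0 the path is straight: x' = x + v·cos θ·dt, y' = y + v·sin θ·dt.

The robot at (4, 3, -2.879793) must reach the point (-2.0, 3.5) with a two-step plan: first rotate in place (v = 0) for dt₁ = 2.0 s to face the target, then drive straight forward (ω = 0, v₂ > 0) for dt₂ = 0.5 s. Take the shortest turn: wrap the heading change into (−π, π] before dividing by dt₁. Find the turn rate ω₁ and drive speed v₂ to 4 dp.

heading to target = atan2(3.5−3, -2−4) = 3.0585
Δθ = wrap(3.0585 − -2.8798) = -0.3449; ω₁ = Δθ/dt₁ = -0.1725
distance = √((-2−4)² + (3.5−3)²) = 6.0208; v₂ = distance/dt₂ = 12.0416

ω₁ = -0.1725, v₂ = 12.0416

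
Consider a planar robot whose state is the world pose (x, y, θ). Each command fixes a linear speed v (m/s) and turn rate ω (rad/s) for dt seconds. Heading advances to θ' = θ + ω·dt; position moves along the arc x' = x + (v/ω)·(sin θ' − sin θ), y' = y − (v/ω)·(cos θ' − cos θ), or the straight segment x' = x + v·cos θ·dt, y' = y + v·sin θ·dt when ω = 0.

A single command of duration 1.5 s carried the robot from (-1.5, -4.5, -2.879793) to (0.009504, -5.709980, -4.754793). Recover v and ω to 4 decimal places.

v = -1.5000, ω = -1.2500

Δθ = -4.754793 − -2.879793 = -1.875000
ω = Δθ/dt = -1.875000/1.5 = -1.2500
R = Δx/(sin θ' − sin θ) = 1.2000
v = R·ω = 1.2000·-1.2500 = -1.5000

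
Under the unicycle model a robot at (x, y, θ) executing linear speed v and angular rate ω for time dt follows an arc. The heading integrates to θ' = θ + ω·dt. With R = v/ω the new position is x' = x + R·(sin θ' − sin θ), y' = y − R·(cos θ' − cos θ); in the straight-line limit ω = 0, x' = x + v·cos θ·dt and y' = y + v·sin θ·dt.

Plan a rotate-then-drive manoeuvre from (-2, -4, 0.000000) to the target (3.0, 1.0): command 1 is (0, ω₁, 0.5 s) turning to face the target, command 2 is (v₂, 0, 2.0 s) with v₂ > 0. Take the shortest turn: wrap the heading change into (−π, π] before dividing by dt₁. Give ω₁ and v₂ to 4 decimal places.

ω₁ = 1.5708, v₂ = 3.5355

heading to target = atan2(1−-4, 3−-2) = 0.7854
Δθ = wrap(0.7854 − 0.0000) = 0.7854; ω₁ = Δθ/dt₁ = 1.5708
distance = √((3−-2)² + (1−-4)²) = 7.0711; v₂ = distance/dt₂ = 3.5355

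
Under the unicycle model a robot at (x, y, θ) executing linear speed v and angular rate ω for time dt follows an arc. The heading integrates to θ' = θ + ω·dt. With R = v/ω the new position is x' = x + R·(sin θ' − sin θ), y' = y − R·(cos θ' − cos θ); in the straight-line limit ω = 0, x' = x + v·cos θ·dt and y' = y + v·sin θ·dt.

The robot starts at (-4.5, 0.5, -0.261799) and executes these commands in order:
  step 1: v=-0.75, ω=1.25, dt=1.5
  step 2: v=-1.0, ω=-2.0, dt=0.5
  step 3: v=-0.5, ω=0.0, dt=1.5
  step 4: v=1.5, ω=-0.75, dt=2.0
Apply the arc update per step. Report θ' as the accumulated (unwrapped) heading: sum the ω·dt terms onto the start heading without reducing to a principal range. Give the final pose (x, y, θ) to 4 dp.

(-3.3788, -1.3385, -0.8868)

step 1: θ'=1.6132 (R=-0.6000) → pose (-5.2548, -0.1050, 1.6132)
step 2: θ'=0.6132 (R=0.5000) → pose (-5.4666, -0.5351, 0.6132)
step 3: θ'=0.6132 (straight) → pose (-6.0799, -0.9667, 0.6132)
step 4: θ'=-0.8868 (R=-2.0000) → pose (-3.3788, -1.3385, -0.8868)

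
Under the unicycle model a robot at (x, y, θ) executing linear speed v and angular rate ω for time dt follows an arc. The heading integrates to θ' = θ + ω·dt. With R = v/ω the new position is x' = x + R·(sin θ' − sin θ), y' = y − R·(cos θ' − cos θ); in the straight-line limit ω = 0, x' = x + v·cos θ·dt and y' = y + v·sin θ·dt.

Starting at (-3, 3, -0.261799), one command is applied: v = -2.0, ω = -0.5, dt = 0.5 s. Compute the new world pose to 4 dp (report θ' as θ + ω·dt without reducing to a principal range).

(-3.9237, 3.3762, -0.5118)

θ' = -0.2618 + -0.5·0.5 = -0.5118
R = v/ω = -2.0/-0.5 = 4.0000
x' = -3 + 4.0000·(sin -0.5118 − sin -0.2618) = -3.9237
y' = 3 − 4.0000·(cos -0.5118 − cos -0.2618) = 3.3762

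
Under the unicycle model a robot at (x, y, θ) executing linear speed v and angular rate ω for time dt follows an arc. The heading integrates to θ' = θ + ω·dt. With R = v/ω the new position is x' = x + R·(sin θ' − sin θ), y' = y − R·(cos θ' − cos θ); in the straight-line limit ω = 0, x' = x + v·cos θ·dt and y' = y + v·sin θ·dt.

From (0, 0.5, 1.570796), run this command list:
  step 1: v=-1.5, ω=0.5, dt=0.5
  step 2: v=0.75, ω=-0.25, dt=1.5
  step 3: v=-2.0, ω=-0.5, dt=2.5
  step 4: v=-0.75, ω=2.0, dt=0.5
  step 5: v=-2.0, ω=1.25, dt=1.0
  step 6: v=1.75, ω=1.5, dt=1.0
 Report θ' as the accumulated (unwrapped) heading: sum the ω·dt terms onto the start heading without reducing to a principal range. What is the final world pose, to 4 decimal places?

step 1: θ'=1.8208 (R=-3.0000) → pose (0.0933, -0.2422, 1.8208)
step 2: θ'=1.4458 (R=-3.0000) → pose (0.0234, 0.8740, 1.4458)
step 3: θ'=0.1958 (R=4.0000) → pose (-3.1672, -2.5508, 0.1958)
step 4: θ'=1.1958 (R=-0.3750) → pose (-3.4432, -2.7813, 1.1958)
step 5: θ'=2.4458 (R=-1.6000) → pose (-2.9800, -4.5954, 2.4458)
step 6: θ'=3.9458 (R=1.1667) → pose (-4.5681, -4.6816, 3.9458)

(-4.5681, -4.6816, 3.9458)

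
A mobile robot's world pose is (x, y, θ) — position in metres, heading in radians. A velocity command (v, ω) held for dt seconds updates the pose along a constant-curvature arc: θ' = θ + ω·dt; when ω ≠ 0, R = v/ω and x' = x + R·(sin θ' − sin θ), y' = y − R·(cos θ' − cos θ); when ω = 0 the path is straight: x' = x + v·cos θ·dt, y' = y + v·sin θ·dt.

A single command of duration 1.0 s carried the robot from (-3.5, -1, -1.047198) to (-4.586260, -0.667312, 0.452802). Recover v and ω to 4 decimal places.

v = -1.2500, ω = 1.5000

Δθ = 0.452802 − -1.047198 = 1.500000
ω = Δθ/dt = 1.500000/1.0 = 1.5000
R = Δx/(sin θ' − sin θ) = -0.8333
v = R·ω = -0.8333·1.5000 = -1.2500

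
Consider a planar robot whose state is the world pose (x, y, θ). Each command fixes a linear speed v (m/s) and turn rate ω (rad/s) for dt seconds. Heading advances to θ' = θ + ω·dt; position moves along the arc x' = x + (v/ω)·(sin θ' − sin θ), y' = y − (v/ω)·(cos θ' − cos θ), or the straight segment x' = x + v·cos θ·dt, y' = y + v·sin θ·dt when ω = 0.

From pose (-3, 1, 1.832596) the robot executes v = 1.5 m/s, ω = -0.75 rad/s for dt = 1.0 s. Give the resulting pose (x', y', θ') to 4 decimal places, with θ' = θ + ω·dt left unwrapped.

θ' = 1.8326 + -0.75·1.0 = 1.0826
R = v/ω = 1.5/-0.75 = -2.0000
x' = -3 + -2.0000·(sin 1.0826 − sin 1.8326) = -2.8345
y' = 1 − -2.0000·(cos 1.0826 − cos 1.8326) = 2.4557

(-2.8345, 2.4557, 1.0826)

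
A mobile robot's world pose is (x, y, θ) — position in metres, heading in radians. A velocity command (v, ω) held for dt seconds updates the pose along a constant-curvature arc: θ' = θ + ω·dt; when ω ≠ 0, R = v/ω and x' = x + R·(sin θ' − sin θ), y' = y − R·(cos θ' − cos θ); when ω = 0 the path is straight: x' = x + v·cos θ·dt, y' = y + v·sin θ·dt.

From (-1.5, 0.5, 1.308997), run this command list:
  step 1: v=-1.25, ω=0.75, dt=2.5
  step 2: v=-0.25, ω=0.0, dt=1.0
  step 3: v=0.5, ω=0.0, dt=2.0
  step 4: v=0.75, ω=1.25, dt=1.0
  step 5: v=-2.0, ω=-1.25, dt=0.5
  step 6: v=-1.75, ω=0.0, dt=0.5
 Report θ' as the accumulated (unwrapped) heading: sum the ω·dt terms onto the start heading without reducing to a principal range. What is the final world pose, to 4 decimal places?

(0.1151, -0.7043, 3.8090)

step 1: θ'=3.1840 (R=-1.6667) → pose (0.1805, -1.5965, 3.1840)
step 2: θ'=3.1840 (straight) → pose (0.4303, -1.5859, 3.1840)
step 3: θ'=3.1840 (straight) → pose (-0.5688, -1.6283, 3.1840)
step 4: θ'=4.4340 (R=0.6000) → pose (-1.1203, -2.0629, 4.4340)
step 5: θ'=3.8090 (R=1.6000) → pose (-0.5722, -1.2459, 3.8090)
step 6: θ'=3.8090 (straight) → pose (0.1151, -0.7043, 3.8090)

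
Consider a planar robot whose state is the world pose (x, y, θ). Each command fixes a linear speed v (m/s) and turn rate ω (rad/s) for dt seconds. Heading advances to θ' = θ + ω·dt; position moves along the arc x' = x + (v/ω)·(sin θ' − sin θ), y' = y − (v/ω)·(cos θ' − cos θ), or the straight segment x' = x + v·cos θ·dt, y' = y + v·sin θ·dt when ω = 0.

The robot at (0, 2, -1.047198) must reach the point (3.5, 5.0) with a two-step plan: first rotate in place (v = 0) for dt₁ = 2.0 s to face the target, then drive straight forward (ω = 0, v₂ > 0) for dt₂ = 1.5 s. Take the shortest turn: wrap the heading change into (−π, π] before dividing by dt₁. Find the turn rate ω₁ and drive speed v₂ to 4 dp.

heading to target = atan2(5−2, 3.5−0) = 0.7086
Δθ = wrap(0.7086 − -1.0472) = 1.7558; ω₁ = Δθ/dt₁ = 0.8779
distance = √((3.5−0)² + (5−2)²) = 4.6098; v₂ = distance/dt₂ = 3.0732

ω₁ = 0.8779, v₂ = 3.0732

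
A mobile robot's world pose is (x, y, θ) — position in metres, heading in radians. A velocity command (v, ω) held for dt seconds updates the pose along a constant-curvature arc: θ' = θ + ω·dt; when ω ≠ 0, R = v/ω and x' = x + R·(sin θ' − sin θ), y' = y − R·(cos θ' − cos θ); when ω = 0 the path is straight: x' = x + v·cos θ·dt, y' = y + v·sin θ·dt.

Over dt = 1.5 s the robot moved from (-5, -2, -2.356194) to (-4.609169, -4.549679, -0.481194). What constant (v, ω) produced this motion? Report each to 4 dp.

v = 2.0000, ω = 1.2500

Δθ = -0.481194 − -2.356194 = 1.875000
ω = Δθ/dt = 1.875000/1.5 = 1.2500
R = −Δy/(cos θ' − cos θ) = 1.6000
v = R·ω = 1.6000·1.2500 = 2.0000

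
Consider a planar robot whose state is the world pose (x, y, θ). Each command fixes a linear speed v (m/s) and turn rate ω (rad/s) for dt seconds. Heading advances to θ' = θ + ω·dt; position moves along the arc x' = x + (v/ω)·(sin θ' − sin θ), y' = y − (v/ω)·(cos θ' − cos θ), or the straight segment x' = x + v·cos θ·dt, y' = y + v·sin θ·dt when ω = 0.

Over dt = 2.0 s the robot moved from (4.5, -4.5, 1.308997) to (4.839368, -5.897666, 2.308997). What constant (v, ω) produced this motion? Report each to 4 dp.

v = -0.7500, ω = 0.5000

Δθ = 2.308997 − 1.308997 = 1.000000
ω = Δθ/dt = 1.000000/2.0 = 0.5000
R = −Δy/(cos θ' − cos θ) = -1.5000
v = R·ω = -1.5000·0.5000 = -0.7500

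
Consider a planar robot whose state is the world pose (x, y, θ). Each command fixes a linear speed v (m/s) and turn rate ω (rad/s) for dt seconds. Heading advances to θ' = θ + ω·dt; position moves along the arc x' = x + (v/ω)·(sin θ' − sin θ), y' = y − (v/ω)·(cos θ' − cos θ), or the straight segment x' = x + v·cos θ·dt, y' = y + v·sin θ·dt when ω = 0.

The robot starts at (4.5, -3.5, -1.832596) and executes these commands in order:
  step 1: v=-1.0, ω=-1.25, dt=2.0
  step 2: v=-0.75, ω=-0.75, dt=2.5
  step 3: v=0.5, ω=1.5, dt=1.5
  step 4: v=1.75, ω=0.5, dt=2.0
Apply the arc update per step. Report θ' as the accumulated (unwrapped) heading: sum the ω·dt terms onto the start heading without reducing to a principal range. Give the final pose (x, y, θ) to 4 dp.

step 1: θ'=-4.3326 (R=0.8000) → pose (6.0157, -3.4105, -4.3326)
step 2: θ'=-6.2076 (R=1.0000) → pose (5.1625, -4.7783, -6.2076)
step 3: θ'=-3.9576 (R=0.3333) → pose (5.3801, -4.2176, -3.9576)
step 4: θ'=-2.9576 (R=3.5000) → pose (2.1903, -3.1746, -2.9576)

(2.1903, -3.1746, -2.9576)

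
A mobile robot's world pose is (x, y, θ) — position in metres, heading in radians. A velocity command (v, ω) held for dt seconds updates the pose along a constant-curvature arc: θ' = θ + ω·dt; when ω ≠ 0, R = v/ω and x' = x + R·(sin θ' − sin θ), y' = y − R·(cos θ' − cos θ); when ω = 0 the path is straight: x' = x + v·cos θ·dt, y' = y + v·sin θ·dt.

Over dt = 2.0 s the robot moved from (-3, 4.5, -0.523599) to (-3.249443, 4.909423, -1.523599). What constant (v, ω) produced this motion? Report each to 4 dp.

v = -0.2500, ω = -0.5000

Δθ = -1.523599 − -0.523599 = -1.000000
ω = Δθ/dt = -1.000000/2.0 = -0.5000
R = −Δy/(cos θ' − cos θ) = 0.5000
v = R·ω = 0.5000·-0.5000 = -0.2500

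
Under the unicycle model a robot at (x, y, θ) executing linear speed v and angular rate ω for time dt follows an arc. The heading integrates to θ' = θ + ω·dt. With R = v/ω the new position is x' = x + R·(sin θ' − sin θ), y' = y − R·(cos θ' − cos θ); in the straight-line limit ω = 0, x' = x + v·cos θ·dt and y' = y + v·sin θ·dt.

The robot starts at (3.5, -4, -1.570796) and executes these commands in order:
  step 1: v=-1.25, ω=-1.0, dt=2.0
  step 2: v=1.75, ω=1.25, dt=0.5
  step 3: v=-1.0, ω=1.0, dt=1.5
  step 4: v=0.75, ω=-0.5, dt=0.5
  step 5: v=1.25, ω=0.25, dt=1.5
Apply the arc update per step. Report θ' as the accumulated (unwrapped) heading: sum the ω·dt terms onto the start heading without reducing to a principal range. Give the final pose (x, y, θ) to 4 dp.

(5.3293, -3.8920, -1.3208)

step 1: θ'=-3.5708 (R=1.2500) → pose (5.2702, -2.8634, -3.5708)
step 2: θ'=-2.9458 (R=1.4000) → pose (4.4152, -2.7631, -2.9458)
step 3: θ'=-1.4458 (R=-1.0000) → pose (5.2129, -1.6576, -1.4458)
step 4: θ'=-1.6958 (R=-1.5000) → pose (5.2129, -2.0316, -1.6958)
step 5: θ'=-1.3208 (R=5.0000) → pose (5.3293, -3.8920, -1.3208)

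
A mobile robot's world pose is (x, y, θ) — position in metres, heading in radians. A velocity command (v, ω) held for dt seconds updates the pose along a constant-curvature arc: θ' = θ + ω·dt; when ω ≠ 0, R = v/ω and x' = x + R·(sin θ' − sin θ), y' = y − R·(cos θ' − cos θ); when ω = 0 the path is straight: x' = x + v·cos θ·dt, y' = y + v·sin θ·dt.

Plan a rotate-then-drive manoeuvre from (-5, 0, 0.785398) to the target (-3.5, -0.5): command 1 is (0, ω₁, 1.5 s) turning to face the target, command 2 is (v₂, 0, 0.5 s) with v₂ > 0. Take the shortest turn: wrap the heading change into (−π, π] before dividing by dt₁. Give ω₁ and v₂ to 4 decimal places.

heading to target = atan2(-0.5−0, -3.5−-5) = -0.3218
Δθ = wrap(-0.3218 − 0.7854) = -1.1071; ω₁ = Δθ/dt₁ = -0.7381
distance = √((-3.5−-5)² + (-0.5−0)²) = 1.5811; v₂ = distance/dt₂ = 3.1623

ω₁ = -0.7381, v₂ = 3.1623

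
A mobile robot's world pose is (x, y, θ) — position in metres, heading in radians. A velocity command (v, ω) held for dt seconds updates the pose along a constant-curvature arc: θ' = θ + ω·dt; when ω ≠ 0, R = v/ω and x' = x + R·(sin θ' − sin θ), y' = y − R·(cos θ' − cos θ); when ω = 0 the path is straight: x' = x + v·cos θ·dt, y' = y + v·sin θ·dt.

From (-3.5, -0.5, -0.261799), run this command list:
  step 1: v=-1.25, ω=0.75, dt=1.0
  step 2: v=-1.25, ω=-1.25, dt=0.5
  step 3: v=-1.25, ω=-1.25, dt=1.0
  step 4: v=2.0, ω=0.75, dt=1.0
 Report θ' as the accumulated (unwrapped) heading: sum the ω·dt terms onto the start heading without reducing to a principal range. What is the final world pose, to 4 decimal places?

step 1: θ'=0.4882 (R=-1.6667) → pose (-4.7131, -0.6379, 0.4882)
step 2: θ'=-0.1368 (R=1.0000) → pose (-5.3185, -0.7454, -0.1368)
step 3: θ'=-1.3868 (R=1.0000) → pose (-6.1653, 0.0623, -1.3868)
step 4: θ'=-0.6368 (R=2.6667) → pose (-5.1293, -1.5938, -0.6368)

(-5.1293, -1.5938, -0.6368)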